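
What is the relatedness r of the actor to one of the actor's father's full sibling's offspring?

Each parent–offspring link contributes a factor of 1/2, and independent paths through distinct common ancestors add.
First cousins share one grandparent pair — two paths of length 4: r = 2·(1/2)^4 = 1/8.

0.125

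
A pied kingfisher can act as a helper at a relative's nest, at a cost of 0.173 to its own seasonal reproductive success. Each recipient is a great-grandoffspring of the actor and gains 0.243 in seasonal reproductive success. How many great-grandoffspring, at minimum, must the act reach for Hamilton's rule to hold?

6

r to a great-grandoffspring = 0.125 (three parent–offspring links: r = (1/2)^3 = 1/8).
Hamilton's rule: n·r·B > C  ⇒  n > C/(r·B) = 0.173/(0.125·0.243) = 5.695.
The smallest integer exceeding 5.695 is 6.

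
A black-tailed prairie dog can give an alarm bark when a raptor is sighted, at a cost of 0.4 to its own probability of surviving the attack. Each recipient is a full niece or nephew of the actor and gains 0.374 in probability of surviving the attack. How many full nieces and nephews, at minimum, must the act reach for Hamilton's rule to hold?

5

r to a full niece or nephew = 0.25 (full aunt/uncle↔niece/nephew: two paths of length 3 through the shared grandparent pair: r = 2·(1/2)^3 = 1/4).
Hamilton's rule: n·r·B > C  ⇒  n > C/(r·B) = 0.4/(0.25·0.374) = 4.278.
The smallest integer exceeding 4.278 is 5.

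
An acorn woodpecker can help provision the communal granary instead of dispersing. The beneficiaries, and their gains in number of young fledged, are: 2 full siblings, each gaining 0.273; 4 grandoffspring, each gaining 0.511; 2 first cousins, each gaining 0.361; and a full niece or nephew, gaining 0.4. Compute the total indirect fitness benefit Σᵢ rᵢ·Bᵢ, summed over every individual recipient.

r to a full sibling = 1/2 (full sibs share both parents — two paths of length 2: r = 2·(1/2)^2 = 1/2).
r to a grandoffspring = 0.25 (two parent–offspring links: r = (1/2)^2 = 1/4).
r to a first cousin = 1/8 (first cousins share one grandparent pair — two paths of length 4: r = 2·(1/2)^4 = 1/8).
r to a full niece or nephew = 1/4 (full aunt/uncle↔niece/nephew: two paths of length 3 through the shared grandparent pair: r = 2·(1/2)^3 = 1/4).
Summing one r·B term per recipient: 2·0.5·0.273 + 4·0.25·0.511 + 2·0.125·0.361 + 1·0.25·0.4 = 0.97425.

0.97425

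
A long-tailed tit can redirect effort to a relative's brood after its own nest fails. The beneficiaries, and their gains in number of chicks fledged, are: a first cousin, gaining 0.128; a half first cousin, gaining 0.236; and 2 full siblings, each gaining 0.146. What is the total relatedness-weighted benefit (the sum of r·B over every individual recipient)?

r to a first cousin = 1/8 (first cousins share one grandparent pair — two paths of length 4: r = 2·(1/2)^4 = 1/8).
r to a half first cousin = 1/16 (half first cousins share one grandparent — one path of length 4: r = (1/2)^4 = 1/16).
r to a full sibling = 0.5 (full sibs share both parents — two paths of length 2: r = 2·(1/2)^2 = 1/2).
Summing one r·B term per recipient: 1·0.125·0.128 + 1·0.0625·0.236 + 2·0.5·0.146 = 0.17675.

0.17675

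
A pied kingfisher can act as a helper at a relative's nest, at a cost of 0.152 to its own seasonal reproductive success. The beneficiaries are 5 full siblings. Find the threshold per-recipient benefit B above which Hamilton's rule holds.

r to a full sibling = 0.5 (full sibs share both parents — two paths of length 2: r = 2·(1/2)^2 = 1/2).
Hamilton's rule with n recipients of equal r: n·r·B > C, so B > C/(n·r) = 0.152/(5·0.5) = 0.0608.

0.0608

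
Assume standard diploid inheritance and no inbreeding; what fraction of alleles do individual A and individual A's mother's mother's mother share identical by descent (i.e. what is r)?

Each parent–offspring link contributes a factor of 1/2, and independent paths through distinct common ancestors add.
Three parent–offspring links: r = (1/2)^3 = 1/8.

0.125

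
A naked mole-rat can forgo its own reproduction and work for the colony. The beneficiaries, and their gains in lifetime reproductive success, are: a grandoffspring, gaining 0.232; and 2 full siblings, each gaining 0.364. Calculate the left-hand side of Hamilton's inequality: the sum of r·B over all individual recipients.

r to a grandoffspring = 0.25 (two parent–offspring links: r = (1/2)^2 = 1/4).
r to a full sibling = 1/2 (full sibs share both parents — two paths of length 2: r = 2·(1/2)^2 = 1/2).
Summing one r·B term per recipient: 1·0.25·0.232 + 2·0.5·0.364 = 0.422.

0.422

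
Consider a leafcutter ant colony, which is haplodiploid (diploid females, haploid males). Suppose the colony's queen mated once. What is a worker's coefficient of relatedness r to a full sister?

Haplodiploid full sisters inherit their father's entire haploid genome identically (contributing 1/2) and on average half of their mother's contribution (1/2 · 1/2 = 1/4); r = 1/2 + 1/4 = 3/4.

0.75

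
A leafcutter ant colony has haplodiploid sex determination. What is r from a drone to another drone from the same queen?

0.5

Haploid brothers each carry a random half of the queen's diploid genome, so on average they share half: r = 1/2.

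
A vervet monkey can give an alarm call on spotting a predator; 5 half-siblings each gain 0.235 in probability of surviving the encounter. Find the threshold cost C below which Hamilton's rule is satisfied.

r to a half-sibling = 0.25 (half-sibs share one parent — one path of length 2: r = (1/2)^2 = 1/4).
Hamilton's rule: n·r·B > C, so the trait is favored while C < n·r·B = 5·0.25·0.235 = 0.29375.

0.29375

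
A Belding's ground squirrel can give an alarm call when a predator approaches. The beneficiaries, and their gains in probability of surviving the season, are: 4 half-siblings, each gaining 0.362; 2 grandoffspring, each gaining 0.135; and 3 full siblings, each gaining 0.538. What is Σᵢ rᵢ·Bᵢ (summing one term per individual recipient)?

r to a half-sibling = 0.25 (half-sibs share one parent — one path of length 2: r = (1/2)^2 = 1/4).
r to a grandoffspring = 0.25 (two parent–offspring links: r = (1/2)^2 = 1/4).
r to a full sibling = 1/2 (full sibs share both parents — two paths of length 2: r = 2·(1/2)^2 = 1/2).
Summing one r·B term per recipient: 4·0.25·0.362 + 2·0.25·0.135 + 3·0.5·0.538 = 1.2365.

1.2365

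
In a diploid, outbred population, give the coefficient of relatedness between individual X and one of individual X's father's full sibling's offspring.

0.125

Each parent–offspring link contributes a factor of 1/2, and independent paths through distinct common ancestors add.
First cousins share one grandparent pair — two paths of length 4: r = 2·(1/2)^4 = 1/8.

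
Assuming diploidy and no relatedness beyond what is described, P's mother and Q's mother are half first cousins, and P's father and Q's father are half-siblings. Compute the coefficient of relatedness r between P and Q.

0.078125

Relatedness sums over independent paths through distinct common ancestors.
P and Q are related in two ways: half second cousins through their mothers (r = 1/64) and half first cousins through their fathers (r = 1/16).
r = 1/64 + 1/16 = 0.078125.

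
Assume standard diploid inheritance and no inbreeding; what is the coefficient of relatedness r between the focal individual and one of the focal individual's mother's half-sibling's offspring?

Each parent–offspring link contributes a factor of 1/2, and independent paths through distinct common ancestors add.
Half first cousins share one grandparent — one path of length 4: r = (1/2)^4 = 1/16.

0.0625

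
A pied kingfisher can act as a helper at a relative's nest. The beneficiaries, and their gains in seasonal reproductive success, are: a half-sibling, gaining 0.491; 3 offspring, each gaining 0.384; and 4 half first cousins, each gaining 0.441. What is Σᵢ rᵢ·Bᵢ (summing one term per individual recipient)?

0.809

r to a half-sibling = 1/4 (half-sibs share one parent — one path of length 2: r = (1/2)^2 = 1/4).
r to an offspring = 1/2 (one parent–offspring link: r = (1/2)^1 = 1/2).
r to a half first cousin = 1/16 (half first cousins share one grandparent — one path of length 4: r = (1/2)^4 = 1/16).
Summing one r·B term per recipient: 1·0.25·0.491 + 3·0.5·0.384 + 4·0.0625·0.441 = 0.809.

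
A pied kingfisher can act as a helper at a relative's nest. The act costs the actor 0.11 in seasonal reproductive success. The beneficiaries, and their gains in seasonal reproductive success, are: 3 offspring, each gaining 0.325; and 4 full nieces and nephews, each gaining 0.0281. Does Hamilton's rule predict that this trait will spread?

Yes

Hamilton's rule: the trait is favored when the sum of r·B over every recipient exceeds the actor's cost C.
r to an offspring = 1/2 (one parent–offspring link: r = (1/2)^1 = 1/2).
r to a full niece or nephew = 0.25 (full aunt/uncle↔niece/nephew: two paths of length 3 through the shared grandparent pair: r = 2·(1/2)^3 = 1/4).
Summing one r·B term per recipient: 3·0.5·0.325 + 4·0.25·0.0281 = 0.5156.
0.5156 > 0.11: the indirect benefit exceeds the cost.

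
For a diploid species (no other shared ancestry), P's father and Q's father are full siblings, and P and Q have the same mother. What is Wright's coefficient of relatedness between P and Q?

Wright's path rule: contributions from independent ancestry routes add.
P and Q are related in two ways: first cousins through their fathers (r = 1/8) and half-sibs through their shared mother (r = 1/4).
r = 1/8 + 1/4 = 3/8 = 0.375.

0.375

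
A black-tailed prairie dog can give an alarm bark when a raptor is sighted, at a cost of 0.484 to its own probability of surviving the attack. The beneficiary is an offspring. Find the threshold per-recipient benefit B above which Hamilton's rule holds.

0.968

r to an offspring = 1/2 (one parent–offspring link: r = (1/2)^1 = 1/2).
Hamilton's rule with n recipients of equal r: n·r·B > C, so B > C/(n·r) = 0.484/(1·0.5) = 0.968.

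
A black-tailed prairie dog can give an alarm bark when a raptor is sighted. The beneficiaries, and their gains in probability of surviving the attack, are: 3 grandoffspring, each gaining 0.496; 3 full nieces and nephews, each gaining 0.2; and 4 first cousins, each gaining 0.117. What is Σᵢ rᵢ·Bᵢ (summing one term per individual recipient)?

0.5805

r to a grandoffspring = 0.25 (two parent–offspring links: r = (1/2)^2 = 1/4).
r to a full niece or nephew = 0.25 (full aunt/uncle↔niece/nephew: two paths of length 3 through the shared grandparent pair: r = 2·(1/2)^3 = 1/4).
r to a first cousin = 1/8 (first cousins share one grandparent pair — two paths of length 4: r = 2·(1/2)^4 = 1/8).
Summing one r·B term per recipient: 3·0.25·0.496 + 3·0.25·0.2 + 4·0.125·0.117 = 0.5805.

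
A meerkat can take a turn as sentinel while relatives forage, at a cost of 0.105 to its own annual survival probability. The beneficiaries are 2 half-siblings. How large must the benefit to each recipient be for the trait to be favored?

0.21

r to a half-sibling = 0.25 (half-sibs share one parent — one path of length 2: r = (1/2)^2 = 1/4).
Hamilton's rule with n recipients of equal r: n·r·B > C, so B > C/(n·r) = 0.105/(2·0.25) = 0.21.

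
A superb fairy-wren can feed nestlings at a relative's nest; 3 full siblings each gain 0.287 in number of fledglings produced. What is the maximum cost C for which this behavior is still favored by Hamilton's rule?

r to a full sibling = 1/2 (full sibs share both parents — two paths of length 2: r = 2·(1/2)^2 = 1/2).
Hamilton's rule: n·r·B > C, so the trait is favored while C < n·r·B = 3·0.5·0.287 = 0.4305.

0.4305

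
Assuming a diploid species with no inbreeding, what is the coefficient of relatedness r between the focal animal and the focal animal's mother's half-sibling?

Each parent–offspring link contributes a factor of 1/2, and independent paths through distinct common ancestors add.
Half-aunt/uncle↔niece/nephew: one path of length 3: r = (1/2)^3 = 1/8.

0.125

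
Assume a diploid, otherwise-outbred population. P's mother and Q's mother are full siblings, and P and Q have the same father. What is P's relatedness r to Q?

With two independent routes of shared ancestry, r is the sum of the two contributions.
P and Q are related in two ways: first cousins through their mothers (r = 1/8) and half-sibs through their shared father (r = 1/4).
r = 1/8 + 1/4 = 0.375.

0.375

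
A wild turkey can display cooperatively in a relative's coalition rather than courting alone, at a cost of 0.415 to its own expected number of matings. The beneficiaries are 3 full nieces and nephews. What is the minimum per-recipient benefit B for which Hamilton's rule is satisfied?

r to a full niece or nephew = 1/4 (full aunt/uncle↔niece/nephew: two paths of length 3 through the shared grandparent pair: r = 2·(1/2)^3 = 1/4).
Hamilton's rule with n recipients of equal r: n·r·B > C, so B > C/(n·r) = 0.415/(3·0.25) = 0.5533.

0.5533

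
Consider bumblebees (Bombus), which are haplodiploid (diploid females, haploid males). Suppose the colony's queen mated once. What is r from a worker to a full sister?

Haplodiploid full sisters inherit their father's entire haploid genome identically (contributing 1/2) and on average half of their mother's contribution (1/2 · 1/2 = 1/4); r = 1/2 + 1/4 = 3/4.

0.75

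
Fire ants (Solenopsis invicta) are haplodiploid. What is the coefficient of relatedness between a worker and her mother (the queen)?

0.5

One meiotic link between diploid queen and diploid daughter: r = 1/2.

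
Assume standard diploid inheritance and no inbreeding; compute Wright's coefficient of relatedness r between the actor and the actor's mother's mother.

Each parent–offspring link contributes a factor of 1/2, and independent paths through distinct common ancestors add.
Two parent–offspring links: r = (1/2)^2 = 1/4.

0.25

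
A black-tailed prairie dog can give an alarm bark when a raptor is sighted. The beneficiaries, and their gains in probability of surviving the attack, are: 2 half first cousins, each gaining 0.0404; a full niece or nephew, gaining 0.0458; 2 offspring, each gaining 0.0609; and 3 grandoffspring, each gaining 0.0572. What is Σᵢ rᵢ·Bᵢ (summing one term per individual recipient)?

r to a half first cousin = 0.0625 (half first cousins share one grandparent — one path of length 4: r = (1/2)^4 = 1/16).
r to a full niece or nephew = 1/4 (full aunt/uncle↔niece/nephew: two paths of length 3 through the shared grandparent pair: r = 2·(1/2)^3 = 1/4).
r to an offspring = 0.5 (one parent–offspring link: r = (1/2)^1 = 1/2).
r to a grandoffspring = 1/4 (two parent–offspring links: r = (1/2)^2 = 1/4).
Summing one r·B term per recipient: 2·0.0625·0.0404 + 1·0.25·0.0458 + 2·0.5·0.0609 + 3·0.25·0.0572 = 0.1203.

0.1203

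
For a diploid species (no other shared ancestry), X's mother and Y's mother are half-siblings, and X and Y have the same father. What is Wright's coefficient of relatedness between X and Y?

Relatedness sums over independent paths through distinct common ancestors.
X and Y are related in two ways: half first cousins through their mothers (r = 1/16) and half-sibs through their shared father (r = 1/4).
r = 1/16 + 1/4 = 5/16 = 0.3125.

0.3125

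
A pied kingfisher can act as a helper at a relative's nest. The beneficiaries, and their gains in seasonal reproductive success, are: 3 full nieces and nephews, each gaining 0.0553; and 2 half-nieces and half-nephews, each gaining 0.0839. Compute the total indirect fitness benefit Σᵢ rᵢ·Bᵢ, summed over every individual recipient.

0.06245

r to a full niece or nephew = 0.25 (full aunt/uncle↔niece/nephew: two paths of length 3 through the shared grandparent pair: r = 2·(1/2)^3 = 1/4).
r to a half-niece or half-nephew = 0.125 (half-aunt/uncle↔niece/nephew: one path of length 3: r = (1/2)^3 = 1/8).
Summing one r·B term per recipient: 3·0.25·0.0553 + 2·0.125·0.0839 = 0.06245.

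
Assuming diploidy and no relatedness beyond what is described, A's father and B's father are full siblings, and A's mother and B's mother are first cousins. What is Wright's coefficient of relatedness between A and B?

Wright's path rule: contributions from independent ancestry routes add.
A and B are related in two ways: first cousins through their fathers (r = 1/8) and second cousins through their mothers (r = 1/32).
r = 1/8 + 1/32 = 5/32 = 0.15625.

0.15625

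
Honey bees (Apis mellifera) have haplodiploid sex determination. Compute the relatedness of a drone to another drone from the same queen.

Haploid brothers each carry a random half of the queen's diploid genome, so on average they share half: r = 1/2.

0.5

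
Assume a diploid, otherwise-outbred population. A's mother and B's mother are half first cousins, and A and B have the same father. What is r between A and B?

Relatedness sums over independent paths through distinct common ancestors.
A and B are related in two ways: half second cousins through their mothers (r = 1/64) and half-sibs through their shared father (r = 1/4).
r = 1/64 + 1/4 = 17/64 = 0.265625.

0.265625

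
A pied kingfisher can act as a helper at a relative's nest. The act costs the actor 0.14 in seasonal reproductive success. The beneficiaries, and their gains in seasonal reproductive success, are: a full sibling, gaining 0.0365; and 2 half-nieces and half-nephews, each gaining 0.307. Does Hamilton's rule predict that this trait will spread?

Hamilton's rule: the trait is favored when the sum of r·B over every recipient exceeds the actor's cost C.
r to a full sibling = 1/2 (full sibs share both parents — two paths of length 2: r = 2·(1/2)^2 = 1/2).
r to a half-niece or half-nephew = 0.125 (half-aunt/uncle↔niece/nephew: one path of length 3: r = (1/2)^3 = 1/8).
Summing one r·B term per recipient: 1·0.5·0.0365 + 2·0.125·0.307 = 0.095.
0.095 < 0.14: the indirect benefit is less than the cost.

No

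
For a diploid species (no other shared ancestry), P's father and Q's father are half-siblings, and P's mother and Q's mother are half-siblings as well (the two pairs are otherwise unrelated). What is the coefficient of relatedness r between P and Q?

Independent pedigree routes through distinct common ancestors add.
P and Q are related in two ways: half first cousins through their fathers (r = 1/16) and half first cousins through their mothers (r = 1/16).
r = 1/16 + 1/16 = 1/8 = 0.125.

0.125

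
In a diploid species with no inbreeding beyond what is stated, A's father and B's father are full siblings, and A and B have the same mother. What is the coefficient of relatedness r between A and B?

Relatedness sums over independent paths through distinct common ancestors.
A and B are related in two ways: first cousins through their fathers (r = 1/8) and half-sibs through their shared mother (r = 1/4).
r = 1/8 + 1/4 = 3/8 = 0.375.

0.375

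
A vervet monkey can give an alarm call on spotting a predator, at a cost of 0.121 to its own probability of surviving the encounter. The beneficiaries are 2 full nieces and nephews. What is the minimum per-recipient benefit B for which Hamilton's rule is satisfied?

r to a full niece or nephew = 0.25 (full aunt/uncle↔niece/nephew: two paths of length 3 through the shared grandparent pair: r = 2·(1/2)^3 = 1/4).
Hamilton's rule with n recipients of equal r: n·r·B > C, so B > C/(n·r) = 0.121/(2·0.25) = 0.242.

0.242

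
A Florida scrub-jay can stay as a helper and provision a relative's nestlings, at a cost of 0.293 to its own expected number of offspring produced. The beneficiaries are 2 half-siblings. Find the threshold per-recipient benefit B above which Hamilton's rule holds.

r to a half-sibling = 1/4 (half-sibs share one parent — one path of length 2: r = (1/2)^2 = 1/4).
Hamilton's rule with n recipients of equal r: n·r·B > C, so B > C/(n·r) = 0.293/(2·0.25) = 0.586.

0.586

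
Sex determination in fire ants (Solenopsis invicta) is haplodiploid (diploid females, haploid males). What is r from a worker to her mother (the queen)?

One meiotic link between diploid queen and diploid daughter: r = 1/2.

0.5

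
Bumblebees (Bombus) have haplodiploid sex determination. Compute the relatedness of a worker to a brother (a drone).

Her haploid brother carries none of their father's genes and a random half of their mother's genome; that half matches the maternal half of her own genome with probability 1/2: r = 1/2 · 1/2 = 1/4.

0.25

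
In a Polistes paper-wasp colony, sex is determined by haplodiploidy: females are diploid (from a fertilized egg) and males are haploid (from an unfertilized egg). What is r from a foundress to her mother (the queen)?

One meiotic link between diploid queen and diploid daughter: r = 1/2.

0.5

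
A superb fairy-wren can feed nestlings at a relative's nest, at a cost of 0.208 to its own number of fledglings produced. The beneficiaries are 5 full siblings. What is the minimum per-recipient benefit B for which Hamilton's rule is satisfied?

r to a full sibling = 0.5 (full sibs share both parents — two paths of length 2: r = 2·(1/2)^2 = 1/2).
Hamilton's rule with n recipients of equal r: n·r·B > C, so B > C/(n·r) = 0.208/(5·0.5) = 0.0832.

0.0832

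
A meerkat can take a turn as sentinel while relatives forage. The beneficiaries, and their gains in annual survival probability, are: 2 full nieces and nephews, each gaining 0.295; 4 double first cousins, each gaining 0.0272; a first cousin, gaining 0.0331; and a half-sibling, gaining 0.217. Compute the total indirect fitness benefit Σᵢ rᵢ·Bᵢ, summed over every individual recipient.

0.2330875

r to a full niece or nephew = 0.25 (full aunt/uncle↔niece/nephew: two paths of length 3 through the shared grandparent pair: r = 2·(1/2)^3 = 1/4).
r to a double first cousin = 0.25 (double first cousins share both grandparent pairs — four paths of length 4: r = 4·(1/2)^4 = 1/4).
r to a first cousin = 1/8 (first cousins share one grandparent pair — two paths of length 4: r = 2·(1/2)^4 = 1/8).
r to a half-sibling = 0.25 (half-sibs share one parent — one path of length 2: r = (1/2)^2 = 1/4).
Summing one r·B term per recipient: 2·0.25·0.295 + 4·0.25·0.0272 + 1·0.125·0.0331 + 1·0.25·0.217 = 0.2330875.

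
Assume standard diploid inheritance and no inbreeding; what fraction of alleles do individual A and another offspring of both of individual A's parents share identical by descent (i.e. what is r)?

Each parent–offspring link contributes a factor of 1/2, and independent paths through distinct common ancestors add.
Full sibs share both parents — two paths of length 2: r = 2·(1/2)^2 = 1/2.

0.5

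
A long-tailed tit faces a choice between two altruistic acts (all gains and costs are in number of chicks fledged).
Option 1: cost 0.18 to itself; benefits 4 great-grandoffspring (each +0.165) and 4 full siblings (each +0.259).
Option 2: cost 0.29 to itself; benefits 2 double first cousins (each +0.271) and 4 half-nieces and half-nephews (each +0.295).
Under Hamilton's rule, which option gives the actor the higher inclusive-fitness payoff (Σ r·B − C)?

Option 1: r to a great-grandoffspring = 0.125.
Option 1: r to a full sibling = 0.5.
Option 1: Σ r·B − C = (4·0.125·0.165 + 4·0.5·0.259) − 0.18 = 0.4205.
Option 2: r to a double first cousin = 0.25.
Option 2: r to a half-niece or half-nephew = 0.125.
Option 2: Σ r·B − C = (2·0.25·0.271 + 4·0.125·0.295) − 0.29 = -0.007.
Option 1 has the higher net inclusive-fitness payoff.

Option 1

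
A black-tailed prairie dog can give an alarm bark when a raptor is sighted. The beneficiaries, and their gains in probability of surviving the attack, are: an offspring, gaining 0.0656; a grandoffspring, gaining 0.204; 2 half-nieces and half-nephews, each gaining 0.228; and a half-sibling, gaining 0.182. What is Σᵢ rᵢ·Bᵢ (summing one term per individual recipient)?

r to an offspring = 0.5 (one parent–offspring link: r = (1/2)^1 = 1/2).
r to a grandoffspring = 1/4 (two parent–offspring links: r = (1/2)^2 = 1/4).
r to a half-niece or half-nephew = 0.125 (half-aunt/uncle↔niece/nephew: one path of length 3: r = (1/2)^3 = 1/8).
r to a half-sibling = 1/4 (half-sibs share one parent — one path of length 2: r = (1/2)^2 = 1/4).
Summing one r·B term per recipient: 1·0.5·0.0656 + 1·0.25·0.204 + 2·0.125·0.228 + 1·0.25·0.182 = 0.1863.

0.1863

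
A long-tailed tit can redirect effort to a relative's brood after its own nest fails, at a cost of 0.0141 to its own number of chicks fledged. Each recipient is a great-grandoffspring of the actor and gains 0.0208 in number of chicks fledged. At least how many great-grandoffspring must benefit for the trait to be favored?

r to a great-grandoffspring = 1/8 (three parent–offspring links: r = (1/2)^3 = 1/8).
Hamilton's rule: n·r·B > C  ⇒  n > C/(r·B) = 0.0141/(0.125·0.0208) = 5.423.
The smallest integer exceeding 5.423 is 6.

6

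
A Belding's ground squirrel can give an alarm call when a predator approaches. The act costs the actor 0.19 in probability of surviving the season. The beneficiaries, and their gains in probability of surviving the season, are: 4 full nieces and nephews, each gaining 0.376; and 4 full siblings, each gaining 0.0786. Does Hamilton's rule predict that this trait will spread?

Yes

Hamilton's rule: the trait is favored when the sum of r·B over every recipient exceeds the actor's cost C.
r to a full niece or nephew = 1/4 (full aunt/uncle↔niece/nephew: two paths of length 3 through the shared grandparent pair: r = 2·(1/2)^3 = 1/4).
r to a full sibling = 1/2 (full sibs share both parents — two paths of length 2: r = 2·(1/2)^2 = 1/2).
Summing one r·B term per recipient: 4·0.25·0.376 + 4·0.5·0.0786 = 0.5332.
0.5332 > 0.19: the indirect benefit exceeds the cost.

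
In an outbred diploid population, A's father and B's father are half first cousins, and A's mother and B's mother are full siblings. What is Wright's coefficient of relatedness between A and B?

0.140625

With two independent routes of shared ancestry, r is the sum of the two contributions.
A and B are related in two ways: half second cousins through their fathers (r = 1/64) and first cousins through their mothers (r = 1/8).
r = 1/64 + 1/8 = 9/64 = 0.140625.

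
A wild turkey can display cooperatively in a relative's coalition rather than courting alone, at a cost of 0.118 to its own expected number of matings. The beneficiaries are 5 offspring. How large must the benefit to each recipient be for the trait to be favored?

0.0472

r to an offspring = 0.5 (one parent–offspring link: r = (1/2)^1 = 1/2).
Hamilton's rule with n recipients of equal r: n·r·B > C, so B > C/(n·r) = 0.118/(5·0.5) = 0.0472.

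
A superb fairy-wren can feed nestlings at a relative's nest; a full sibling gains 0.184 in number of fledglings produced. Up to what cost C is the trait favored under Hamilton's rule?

r to a full sibling = 0.5 (full sibs share both parents — two paths of length 2: r = 2·(1/2)^2 = 1/2).
Hamilton's rule: n·r·B > C, so the trait is favored while C < n·r·B = 1·0.5·0.184 = 0.092.

0.092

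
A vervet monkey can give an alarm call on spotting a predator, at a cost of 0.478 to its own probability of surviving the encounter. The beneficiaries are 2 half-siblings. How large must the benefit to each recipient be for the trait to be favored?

r to a half-sibling = 1/4 (half-sibs share one parent — one path of length 2: r = (1/2)^2 = 1/4).
Hamilton's rule with n recipients of equal r: n·r·B > C, so B > C/(n·r) = 0.478/(2·0.25) = 0.956.

0.956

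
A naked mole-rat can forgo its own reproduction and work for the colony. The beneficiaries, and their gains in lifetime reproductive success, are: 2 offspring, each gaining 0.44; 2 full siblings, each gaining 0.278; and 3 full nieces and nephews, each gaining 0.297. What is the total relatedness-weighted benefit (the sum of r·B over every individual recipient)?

r to an offspring = 0.5 (one parent–offspring link: r = (1/2)^1 = 1/2).
r to a full sibling = 1/2 (full sibs share both parents — two paths of length 2: r = 2·(1/2)^2 = 1/2).
r to a full niece or nephew = 0.25 (full aunt/uncle↔niece/nephew: two paths of length 3 through the shared grandparent pair: r = 2·(1/2)^3 = 1/4).
Summing one r·B term per recipient: 2·0.5·0.44 + 2·0.5·0.278 + 3·0.25·0.297 = 0.94075.

0.94075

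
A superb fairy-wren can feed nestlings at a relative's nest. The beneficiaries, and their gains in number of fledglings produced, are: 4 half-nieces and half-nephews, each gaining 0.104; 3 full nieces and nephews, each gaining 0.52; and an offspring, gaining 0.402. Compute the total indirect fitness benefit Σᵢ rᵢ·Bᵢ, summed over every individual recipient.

0.643

r to a half-niece or half-nephew = 1/8 (half-aunt/uncle↔niece/nephew: one path of length 3: r = (1/2)^3 = 1/8).
r to a full niece or nephew = 0.25 (full aunt/uncle↔niece/nephew: two paths of length 3 through the shared grandparent pair: r = 2·(1/2)^3 = 1/4).
r to an offspring = 1/2 (one parent–offspring link: r = (1/2)^1 = 1/2).
Summing one r·B term per recipient: 4·0.125·0.104 + 3·0.25·0.52 + 1·0.5·0.402 = 0.643.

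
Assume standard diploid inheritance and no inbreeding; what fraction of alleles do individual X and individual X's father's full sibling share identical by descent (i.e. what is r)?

0.25

Each parent–offspring link contributes a factor of 1/2, and independent paths through distinct common ancestors add.
Full aunt/uncle↔niece/nephew: two paths of length 3 through the shared grandparent pair: r = 2·(1/2)^3 = 1/4.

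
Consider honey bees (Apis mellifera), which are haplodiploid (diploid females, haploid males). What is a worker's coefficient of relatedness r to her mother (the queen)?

One meiotic link between diploid queen and diploid daughter: r = 1/2.

0.5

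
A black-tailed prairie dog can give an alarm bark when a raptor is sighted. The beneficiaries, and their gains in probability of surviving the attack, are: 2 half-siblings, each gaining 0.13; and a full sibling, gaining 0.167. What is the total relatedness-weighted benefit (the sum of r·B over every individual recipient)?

0.1485

r to a half-sibling = 0.25 (half-sibs share one parent — one path of length 2: r = (1/2)^2 = 1/4).
r to a full sibling = 1/2 (full sibs share both parents — two paths of length 2: r = 2·(1/2)^2 = 1/2).
Summing one r·B term per recipient: 2·0.25·0.13 + 1·0.5·0.167 = 0.1485.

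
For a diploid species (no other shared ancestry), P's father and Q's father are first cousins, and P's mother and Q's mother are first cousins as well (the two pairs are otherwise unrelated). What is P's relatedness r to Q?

Independent pedigree routes through distinct common ancestors add.
P and Q are related in two ways: second cousins through their fathers (r = 1/32) and second cousins through their mothers (r = 1/32).
r = 1/32 + 1/32 = 0.0625.

0.0625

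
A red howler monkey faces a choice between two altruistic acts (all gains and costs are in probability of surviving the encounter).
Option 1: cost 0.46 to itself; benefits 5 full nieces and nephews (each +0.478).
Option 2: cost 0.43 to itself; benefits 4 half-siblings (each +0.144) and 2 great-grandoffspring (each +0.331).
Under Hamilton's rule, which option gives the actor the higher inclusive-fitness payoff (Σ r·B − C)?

Option 1

Option 1: r to a full niece or nephew = 0.25.
Option 1: Σ r·B − C = (5·0.25·0.478) − 0.46 = 0.1375.
Option 2: r to a half-sibling = 0.25.
Option 2: r to a great-grandoffspring = 0.125.
Option 2: Σ r·B − C = (4·0.25·0.144 + 2·0.125·0.331) − 0.43 = -0.20325.
Option 1 has the higher net inclusive-fitness payoff.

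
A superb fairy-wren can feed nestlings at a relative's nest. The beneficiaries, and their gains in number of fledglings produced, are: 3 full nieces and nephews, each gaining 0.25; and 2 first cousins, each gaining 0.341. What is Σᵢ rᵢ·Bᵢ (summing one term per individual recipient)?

r to a full niece or nephew = 0.25 (full aunt/uncle↔niece/nephew: two paths of length 3 through the shared grandparent pair: r = 2·(1/2)^3 = 1/4).
r to a first cousin = 0.125 (first cousins share one grandparent pair — two paths of length 4: r = 2·(1/2)^4 = 1/8).
Summing one r·B term per recipient: 3·0.25·0.25 + 2·0.125·0.341 = 0.27275.

0.27275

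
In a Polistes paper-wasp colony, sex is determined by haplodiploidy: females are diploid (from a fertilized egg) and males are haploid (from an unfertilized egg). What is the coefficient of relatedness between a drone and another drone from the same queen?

0.5

Haploid brothers each carry a random half of the queen's diploid genome, so on average they share half: r = 1/2.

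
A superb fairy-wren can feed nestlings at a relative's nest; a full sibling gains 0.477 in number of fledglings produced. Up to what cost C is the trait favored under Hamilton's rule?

r to a full sibling = 1/2 (full sibs share both parents — two paths of length 2: r = 2·(1/2)^2 = 1/2).
Hamilton's rule: n·r·B > C, so the trait is favored while C < n·r·B = 1·0.5·0.477 = 0.2385.

0.2385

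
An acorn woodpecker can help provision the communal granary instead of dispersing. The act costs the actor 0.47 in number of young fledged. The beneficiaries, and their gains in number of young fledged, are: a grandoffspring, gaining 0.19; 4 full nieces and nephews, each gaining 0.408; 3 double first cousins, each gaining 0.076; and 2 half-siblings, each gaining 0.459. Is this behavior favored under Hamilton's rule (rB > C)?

Hamilton's rule: the trait is favored when the sum of r·B over every recipient exceeds the actor's cost C.
r to a grandoffspring = 0.25 (two parent–offspring links: r = (1/2)^2 = 1/4).
r to a full niece or nephew = 0.25 (full aunt/uncle↔niece/nephew: two paths of length 3 through the shared grandparent pair: r = 2·(1/2)^3 = 1/4).
r to a double first cousin = 0.25 (double first cousins share both grandparent pairs — four paths of length 4: r = 4·(1/2)^4 = 1/4).
r to a half-sibling = 0.25 (half-sibs share one parent — one path of length 2: r = (1/2)^2 = 1/4).
Summing one r·B term per recipient: 1·0.25·0.19 + 4·0.25·0.408 + 3·0.25·0.076 + 2·0.25·0.459 = 0.742.
0.742 > 0.47: the indirect benefit exceeds the cost.

Yes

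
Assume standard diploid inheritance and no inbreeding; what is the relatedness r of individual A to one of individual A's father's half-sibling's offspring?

0.0625

Each parent–offspring link contributes a factor of 1/2, and independent paths through distinct common ancestors add.
Half first cousins share one grandparent — one path of length 4: r = (1/2)^4 = 1/16.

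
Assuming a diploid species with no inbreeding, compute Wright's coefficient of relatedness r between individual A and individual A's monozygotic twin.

1

Each parent–offspring link contributes a factor of 1/2, and independent paths through distinct common ancestors add.
Monozygotic twins share every allele identical by descent: r = 1.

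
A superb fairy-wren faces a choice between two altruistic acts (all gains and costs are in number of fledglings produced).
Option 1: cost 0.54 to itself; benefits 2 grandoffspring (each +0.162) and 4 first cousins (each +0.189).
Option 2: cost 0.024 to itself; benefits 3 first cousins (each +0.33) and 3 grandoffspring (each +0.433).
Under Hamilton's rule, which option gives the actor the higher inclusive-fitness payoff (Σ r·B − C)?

Option 2

Option 1: r to a grandoffspring = 0.25.
Option 1: r to a first cousin = 0.125.
Option 1: Σ r·B − C = (2·0.25·0.162 + 4·0.125·0.189) − 0.54 = -0.3645.
Option 2: r to a first cousin = 0.125.
Option 2: r to a grandoffspring = 0.25.
Option 2: Σ r·B − C = (3·0.125·0.33 + 3·0.25·0.433) − 0.024 = 0.4245.
Option 2 has the higher net inclusive-fitness payoff.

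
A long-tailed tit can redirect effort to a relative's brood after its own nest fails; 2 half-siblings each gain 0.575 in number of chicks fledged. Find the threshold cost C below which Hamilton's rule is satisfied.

0.2875

r to a half-sibling = 1/4 (half-sibs share one parent — one path of length 2: r = (1/2)^2 = 1/4).
Hamilton's rule: n·r·B > C, so the trait is favored while C < n·r·B = 2·0.25·0.575 = 0.2875.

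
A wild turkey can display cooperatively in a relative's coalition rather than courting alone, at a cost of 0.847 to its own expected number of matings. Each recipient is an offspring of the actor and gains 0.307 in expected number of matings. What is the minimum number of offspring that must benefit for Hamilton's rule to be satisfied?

6

r to an offspring = 0.5 (one parent–offspring link: r = (1/2)^1 = 1/2).
Hamilton's rule: n·r·B > C  ⇒  n > C/(r·B) = 0.847/(0.5·0.307) = 5.518.
The smallest integer exceeding 5.518 is 6.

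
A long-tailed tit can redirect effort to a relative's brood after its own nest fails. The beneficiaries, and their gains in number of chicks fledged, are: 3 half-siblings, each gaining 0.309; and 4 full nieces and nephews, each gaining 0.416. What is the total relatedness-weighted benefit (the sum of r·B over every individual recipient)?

0.64775

r to a half-sibling = 1/4 (half-sibs share one parent — one path of length 2: r = (1/2)^2 = 1/4).
r to a full niece or nephew = 0.25 (full aunt/uncle↔niece/nephew: two paths of length 3 through the shared grandparent pair: r = 2·(1/2)^3 = 1/4).
Summing one r·B term per recipient: 3·0.25·0.309 + 4·0.25·0.416 = 0.64775.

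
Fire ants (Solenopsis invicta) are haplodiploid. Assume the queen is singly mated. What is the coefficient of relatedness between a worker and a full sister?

0.75

Haplodiploid full sisters inherit their father's entire haploid genome identically (contributing 1/2) and on average half of their mother's contribution (1/2 · 1/2 = 1/4); r = 1/2 + 1/4 = 3/4.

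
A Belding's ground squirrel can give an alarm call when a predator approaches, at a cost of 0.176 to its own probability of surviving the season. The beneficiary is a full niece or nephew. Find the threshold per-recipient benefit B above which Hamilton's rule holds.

r to a full niece or nephew = 0.25 (full aunt/uncle↔niece/nephew: two paths of length 3 through the shared grandparent pair: r = 2·(1/2)^3 = 1/4).
Hamilton's rule with n recipients of equal r: n·r·B > C, so B > C/(n·r) = 0.176/(1·0.25) = 0.704.

0.704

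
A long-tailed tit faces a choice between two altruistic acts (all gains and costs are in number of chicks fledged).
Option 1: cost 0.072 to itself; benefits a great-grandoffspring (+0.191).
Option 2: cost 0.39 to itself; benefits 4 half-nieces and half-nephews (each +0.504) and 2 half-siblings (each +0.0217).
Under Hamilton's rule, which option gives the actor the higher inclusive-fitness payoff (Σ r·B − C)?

Option 1: r to a great-grandoffspring = 0.125.
Option 1: Σ r·B − C = (1·0.125·0.191) − 0.072 = -0.048125.
Option 2: r to a half-niece or half-nephew = 0.125.
Option 2: r to a half-sibling = 0.25.
Option 2: Σ r·B − C = (4·0.125·0.504 + 2·0.25·0.0217) − 0.39 = -0.12715.
Option 1 has the higher net inclusive-fitness payoff.

Option 1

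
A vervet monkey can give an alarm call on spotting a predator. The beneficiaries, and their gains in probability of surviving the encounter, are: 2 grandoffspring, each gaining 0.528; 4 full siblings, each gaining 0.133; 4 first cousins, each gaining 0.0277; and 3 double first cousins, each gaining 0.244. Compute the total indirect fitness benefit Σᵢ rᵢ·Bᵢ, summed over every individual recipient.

r to a grandoffspring = 0.25 (two parent–offspring links: r = (1/2)^2 = 1/4).
r to a full sibling = 0.5 (full sibs share both parents — two paths of length 2: r = 2·(1/2)^2 = 1/2).
r to a first cousin = 1/8 (first cousins share one grandparent pair — two paths of length 4: r = 2·(1/2)^4 = 1/8).
r to a double first cousin = 1/4 (double first cousins share both grandparent pairs — four paths of length 4: r = 4·(1/2)^4 = 1/4).
Summing one r·B term per recipient: 2·0.25·0.528 + 4·0.5·0.133 + 4·0.125·0.0277 + 3·0.25·0.244 = 0.72685.

0.72685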